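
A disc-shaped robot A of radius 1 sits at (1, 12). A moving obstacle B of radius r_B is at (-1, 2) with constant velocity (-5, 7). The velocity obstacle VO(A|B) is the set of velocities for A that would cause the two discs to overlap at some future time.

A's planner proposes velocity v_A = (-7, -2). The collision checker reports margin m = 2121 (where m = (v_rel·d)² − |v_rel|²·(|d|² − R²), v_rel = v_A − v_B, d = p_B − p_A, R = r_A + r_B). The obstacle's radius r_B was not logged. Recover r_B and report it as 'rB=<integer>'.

m = 2121
d = (-2, -10);  v_rel = (-2, -9),  |v_rel|² = 85
v_rel×d = (-2)·(-10) − (-9)·(-2) = 2
since m = R²·85 − 2²:  R² = (4 + 2121) / 85 = 25
R = √25 = 5  ⇒  r_B = 5 − 1 = 4

rB=4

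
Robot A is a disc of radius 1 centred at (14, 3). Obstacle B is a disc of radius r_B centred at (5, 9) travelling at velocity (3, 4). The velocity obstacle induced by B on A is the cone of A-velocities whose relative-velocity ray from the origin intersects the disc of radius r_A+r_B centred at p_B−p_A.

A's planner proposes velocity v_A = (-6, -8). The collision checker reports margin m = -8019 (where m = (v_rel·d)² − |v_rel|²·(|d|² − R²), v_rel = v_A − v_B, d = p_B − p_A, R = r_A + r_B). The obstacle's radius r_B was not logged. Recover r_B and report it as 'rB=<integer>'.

m = -8019
d = (-9, 6);  v_rel = (-9, -12),  |v_rel|² = 225
v_rel×d = (-9)·(6) − (-12)·(-9) = -162
since m = R²·225 − (-162)²:  R² = (26244 + -8019) / 225 = 81
R = √81 = 9  ⇒  r_B = 9 − 1 = 8

rB=8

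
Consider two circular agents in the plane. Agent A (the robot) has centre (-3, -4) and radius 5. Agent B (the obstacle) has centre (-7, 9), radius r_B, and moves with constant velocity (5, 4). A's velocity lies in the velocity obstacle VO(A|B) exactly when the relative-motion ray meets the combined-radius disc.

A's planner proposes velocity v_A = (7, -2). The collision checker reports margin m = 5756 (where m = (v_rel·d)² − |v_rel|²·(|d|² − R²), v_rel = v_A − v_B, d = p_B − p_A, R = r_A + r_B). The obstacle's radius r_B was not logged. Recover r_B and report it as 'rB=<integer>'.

m = 5756
d = (-4, 13);  v_rel = (2, -6),  |v_rel|² = 40
v_rel×d = (2)·(13) − (-6)·(-4) = 2
since m = R²·40 − 2²:  R² = (4 + 5756) / 40 = 144
R = √144 = 12  ⇒  r_B = 12 − 5 = 7

rB=7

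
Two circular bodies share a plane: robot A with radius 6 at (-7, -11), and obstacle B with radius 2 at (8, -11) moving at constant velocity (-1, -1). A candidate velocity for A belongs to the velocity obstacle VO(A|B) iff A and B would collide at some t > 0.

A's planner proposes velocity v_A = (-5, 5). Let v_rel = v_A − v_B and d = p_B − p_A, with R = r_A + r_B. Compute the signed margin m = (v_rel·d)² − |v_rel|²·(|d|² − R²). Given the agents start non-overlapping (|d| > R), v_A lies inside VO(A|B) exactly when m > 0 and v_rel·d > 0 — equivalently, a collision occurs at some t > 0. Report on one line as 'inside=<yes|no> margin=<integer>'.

d = (15, 0),  |d|² = 225;  R = 6+2 = 8,  c = 225−8² = 161
v_rel = (-4, 6),  |v_rel|² = 52;  v_rel·d = (-4)·(15) + (6)·(0) = -60
52·t² + 120·t + 161 = 0  ⇒  m = (-60)² − 52·161 = -4772
m = -4772 < 0,  v_rel·d = -60 < 0  ⇒  outside

inside=no margin=-4772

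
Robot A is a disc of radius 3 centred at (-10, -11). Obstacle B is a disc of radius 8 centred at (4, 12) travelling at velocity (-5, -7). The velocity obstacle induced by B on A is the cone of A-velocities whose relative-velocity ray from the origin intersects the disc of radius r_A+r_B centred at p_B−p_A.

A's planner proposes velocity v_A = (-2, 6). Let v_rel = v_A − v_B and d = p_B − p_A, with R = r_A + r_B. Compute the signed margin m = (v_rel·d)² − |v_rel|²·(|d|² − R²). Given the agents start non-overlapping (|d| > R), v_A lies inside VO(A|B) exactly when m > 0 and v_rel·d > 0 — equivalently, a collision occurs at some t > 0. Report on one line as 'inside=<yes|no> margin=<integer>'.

d = (14, 23),  |d|² = 725;  R = 3+8 = 11,  c = 725−11² = 604
v_rel = (3, 13),  |v_rel|² = 178;  v_rel·d = (3)·(14) + (13)·(23) = 341
178·t² − 682·t + 604 = 0  ⇒  m = 341² − 178·604 = 8769
m = 8769 > 0,  v_rel·d = 341 > 0  ⇒  inside

inside=yes margin=8769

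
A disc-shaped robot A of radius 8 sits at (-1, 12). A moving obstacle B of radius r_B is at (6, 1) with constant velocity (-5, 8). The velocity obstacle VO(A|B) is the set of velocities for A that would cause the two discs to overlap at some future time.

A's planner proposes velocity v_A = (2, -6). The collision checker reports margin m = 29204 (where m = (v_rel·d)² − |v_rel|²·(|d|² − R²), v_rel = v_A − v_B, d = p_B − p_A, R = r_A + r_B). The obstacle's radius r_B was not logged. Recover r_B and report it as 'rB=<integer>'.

m = 29204
d = (7, -11);  v_rel = (7, -14),  |v_rel|² = 245
v_rel×d = (7)·(-11) − (-14)·(7) = 21
since m = R²·245 − 21²:  R² = (441 + 29204) / 245 = 121
R = √121 = 11  ⇒  r_B = 11 − 8 = 3

rB=3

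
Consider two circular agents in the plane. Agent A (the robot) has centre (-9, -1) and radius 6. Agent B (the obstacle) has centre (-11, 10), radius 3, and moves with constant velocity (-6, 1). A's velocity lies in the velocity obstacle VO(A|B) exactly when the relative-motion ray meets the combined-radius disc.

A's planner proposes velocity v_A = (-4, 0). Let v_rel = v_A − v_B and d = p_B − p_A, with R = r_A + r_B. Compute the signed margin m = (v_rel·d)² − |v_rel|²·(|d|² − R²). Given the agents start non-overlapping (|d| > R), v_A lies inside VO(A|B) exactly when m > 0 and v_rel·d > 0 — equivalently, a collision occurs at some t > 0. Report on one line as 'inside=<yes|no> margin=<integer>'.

d = (-2, 11),  |d|² = 125;  R = 6+3 = 9,  c = 125−9² = 44
v_rel = (2, -1),  |v_rel|² = 5;  v_rel·d = (2)·(-2) + (-1)·(11) = -15
5·t² + 30·t + 44 = 0  ⇒  m = (-15)² − 5·44 = 5
m = 5 > 0,  v_rel·d = -15 < 0  ⇒  outside

inside=no margin=5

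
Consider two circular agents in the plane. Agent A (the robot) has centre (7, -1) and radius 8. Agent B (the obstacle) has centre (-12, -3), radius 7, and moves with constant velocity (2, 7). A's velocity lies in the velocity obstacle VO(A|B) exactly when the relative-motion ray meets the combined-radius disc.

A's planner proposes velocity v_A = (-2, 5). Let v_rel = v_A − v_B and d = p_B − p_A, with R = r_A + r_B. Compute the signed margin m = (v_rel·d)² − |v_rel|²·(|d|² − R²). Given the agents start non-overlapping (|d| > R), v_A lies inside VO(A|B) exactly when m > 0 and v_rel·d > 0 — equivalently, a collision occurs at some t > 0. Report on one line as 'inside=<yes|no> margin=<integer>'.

d = (-19, -2),  |d|² = 365;  R = 8+7 = 15,  c = 365−15² = 140
v_rel = (-4, -2),  |v_rel|² = 20;  v_rel·d = (-4)·(-19) + (-2)·(-2) = 80
20·t² − 160·t + 140 = 0  ⇒  m = 80² − 20·140 = 3600
m = 3600 > 0,  v_rel·d = 80 > 0  ⇒  inside

inside=yes margin=3600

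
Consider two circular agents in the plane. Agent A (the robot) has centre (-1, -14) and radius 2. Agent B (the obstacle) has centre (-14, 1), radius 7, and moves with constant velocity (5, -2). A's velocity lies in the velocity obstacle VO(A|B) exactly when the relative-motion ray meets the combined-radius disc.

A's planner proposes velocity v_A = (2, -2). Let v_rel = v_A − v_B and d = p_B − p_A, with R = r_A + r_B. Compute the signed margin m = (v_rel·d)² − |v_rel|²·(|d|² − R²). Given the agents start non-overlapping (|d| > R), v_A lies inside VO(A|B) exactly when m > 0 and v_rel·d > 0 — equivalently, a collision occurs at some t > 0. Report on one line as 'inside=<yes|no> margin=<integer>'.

d = (-13, 15),  |d|² = 394;  R = 2+7 = 9,  c = 394−9² = 313
v_rel = (-3, 0),  |v_rel|² = 9;  v_rel·d = (-3)·(-13) + (0)·(15) = 39
9·t² − 78·t + 313 = 0  ⇒  m = 39² − 9·313 = -1296
m = -1296 < 0,  v_rel·d = 39 > 0  ⇒  outside

inside=no margin=-1296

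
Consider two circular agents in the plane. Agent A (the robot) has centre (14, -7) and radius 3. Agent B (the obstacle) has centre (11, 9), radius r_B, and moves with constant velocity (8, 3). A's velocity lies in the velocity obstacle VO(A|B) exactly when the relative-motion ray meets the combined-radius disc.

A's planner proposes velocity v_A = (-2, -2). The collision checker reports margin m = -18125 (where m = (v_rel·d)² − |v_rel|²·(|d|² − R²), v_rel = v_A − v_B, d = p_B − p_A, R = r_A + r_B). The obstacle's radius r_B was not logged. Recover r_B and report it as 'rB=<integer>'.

m = -18125
d = (-3, 16);  v_rel = (-10, -5),  |v_rel|² = 125
v_rel×d = (-10)·(16) − (-5)·(-3) = -175
since m = R²·125 − (-175)²:  R² = (30625 + -18125) / 125 = 100
R = √100 = 10  ⇒  r_B = 10 − 3 = 7

rB=7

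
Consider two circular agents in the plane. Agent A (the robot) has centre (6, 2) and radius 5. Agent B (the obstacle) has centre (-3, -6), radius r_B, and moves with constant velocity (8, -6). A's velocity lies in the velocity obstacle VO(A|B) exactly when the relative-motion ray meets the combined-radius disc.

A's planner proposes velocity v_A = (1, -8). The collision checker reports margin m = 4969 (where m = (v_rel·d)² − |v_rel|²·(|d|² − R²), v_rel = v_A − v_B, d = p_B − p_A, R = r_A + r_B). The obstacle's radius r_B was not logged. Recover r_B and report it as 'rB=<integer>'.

m = 4969
d = (-9, -8);  v_rel = (-7, -2),  |v_rel|² = 53
v_rel×d = (-7)·(-8) − (-2)·(-9) = 38
since m = R²·53 − 38²:  R² = (1444 + 4969) / 53 = 121
R = √121 = 11  ⇒  r_B = 11 − 5 = 6

rB=6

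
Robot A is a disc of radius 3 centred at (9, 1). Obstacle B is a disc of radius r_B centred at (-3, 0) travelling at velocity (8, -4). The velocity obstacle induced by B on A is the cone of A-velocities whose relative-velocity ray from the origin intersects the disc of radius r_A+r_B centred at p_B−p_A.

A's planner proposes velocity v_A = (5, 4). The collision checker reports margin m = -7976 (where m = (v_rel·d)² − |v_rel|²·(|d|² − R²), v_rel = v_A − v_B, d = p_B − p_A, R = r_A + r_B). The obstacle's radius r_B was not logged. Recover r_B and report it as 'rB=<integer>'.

m = -7976
d = (-12, -1);  v_rel = (-3, 8),  |v_rel|² = 73
v_rel×d = (-3)·(-1) − (8)·(-12) = 99
since m = R²·73 − 99²:  R² = (9801 + -7976) / 73 = 25
R = √25 = 5  ⇒  r_B = 5 − 3 = 2

rB=2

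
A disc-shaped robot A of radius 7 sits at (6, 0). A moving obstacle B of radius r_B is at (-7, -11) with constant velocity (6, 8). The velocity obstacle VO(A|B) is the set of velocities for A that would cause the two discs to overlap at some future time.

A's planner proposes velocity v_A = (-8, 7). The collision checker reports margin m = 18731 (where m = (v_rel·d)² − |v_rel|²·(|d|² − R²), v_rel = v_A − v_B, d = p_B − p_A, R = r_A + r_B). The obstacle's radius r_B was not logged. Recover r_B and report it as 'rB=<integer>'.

m = 18731
d = (-13, -11);  v_rel = (-14, -1),  |v_rel|² = 197
v_rel×d = (-14)·(-11) − (-1)·(-13) = 141
since m = R²·197 − 141²:  R² = (19881 + 18731) / 197 = 196
R = √196 = 14  ⇒  r_B = 14 − 7 = 7

rB=7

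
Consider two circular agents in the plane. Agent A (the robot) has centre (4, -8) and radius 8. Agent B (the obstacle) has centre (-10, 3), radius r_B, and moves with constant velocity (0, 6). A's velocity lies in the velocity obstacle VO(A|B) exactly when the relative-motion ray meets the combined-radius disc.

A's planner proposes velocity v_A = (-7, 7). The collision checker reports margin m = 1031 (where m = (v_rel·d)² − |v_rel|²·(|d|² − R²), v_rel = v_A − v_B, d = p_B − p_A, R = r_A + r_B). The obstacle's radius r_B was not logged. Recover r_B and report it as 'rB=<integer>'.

m = 1031
d = (-14, 11);  v_rel = (-7, 1),  |v_rel|² = 50
v_rel×d = (-7)·(11) − (1)·(-14) = -63
since m = R²·50 − (-63)²:  R² = (3969 + 1031) / 50 = 100
R = √100 = 10  ⇒  r_B = 10 − 8 = 2

rB=2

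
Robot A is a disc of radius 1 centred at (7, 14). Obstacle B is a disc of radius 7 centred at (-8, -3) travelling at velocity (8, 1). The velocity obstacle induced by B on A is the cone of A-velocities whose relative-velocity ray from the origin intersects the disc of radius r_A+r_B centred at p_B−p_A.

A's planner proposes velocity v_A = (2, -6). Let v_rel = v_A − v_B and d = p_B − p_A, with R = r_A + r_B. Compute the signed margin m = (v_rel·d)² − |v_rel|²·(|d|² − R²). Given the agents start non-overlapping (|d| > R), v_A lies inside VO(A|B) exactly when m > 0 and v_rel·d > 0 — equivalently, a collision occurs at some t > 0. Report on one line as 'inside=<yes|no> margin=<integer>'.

d = (-15, -17),  |d|² = 514;  R = 1+7 = 8,  c = 514−8² = 450
v_rel = (-6, -7),  |v_rel|² = 85;  v_rel·d = (-6)·(-15) + (-7)·(-17) = 209
85·t² − 418·t + 450 = 0  ⇒  m = 209² − 85·450 = 5431
m = 5431 > 0,  v_rel·d = 209 > 0  ⇒  inside

inside=yes margin=5431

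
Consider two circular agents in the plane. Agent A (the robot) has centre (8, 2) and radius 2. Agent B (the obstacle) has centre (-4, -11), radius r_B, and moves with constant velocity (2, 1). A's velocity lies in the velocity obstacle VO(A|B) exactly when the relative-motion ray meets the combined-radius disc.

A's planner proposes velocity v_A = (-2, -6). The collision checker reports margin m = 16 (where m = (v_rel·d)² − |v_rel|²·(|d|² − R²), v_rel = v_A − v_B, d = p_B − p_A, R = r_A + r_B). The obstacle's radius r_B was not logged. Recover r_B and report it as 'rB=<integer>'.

m = 16
d = (-12, -13);  v_rel = (-4, -7),  |v_rel|² = 65
v_rel×d = (-4)·(-13) − (-7)·(-12) = -32
since m = R²·65 − (-32)²:  R² = (1024 + 16) / 65 = 16
R = √16 = 4  ⇒  r_B = 4 − 2 = 2

rB=2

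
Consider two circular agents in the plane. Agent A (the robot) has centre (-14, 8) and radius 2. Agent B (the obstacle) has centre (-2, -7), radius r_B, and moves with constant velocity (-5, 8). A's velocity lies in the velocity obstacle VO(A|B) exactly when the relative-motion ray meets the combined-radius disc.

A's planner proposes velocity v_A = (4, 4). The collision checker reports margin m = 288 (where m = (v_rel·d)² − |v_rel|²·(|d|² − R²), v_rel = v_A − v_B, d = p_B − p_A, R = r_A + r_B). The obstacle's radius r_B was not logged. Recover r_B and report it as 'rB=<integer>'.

m = 288
d = (12, -15);  v_rel = (9, -4),  |v_rel|² = 97
v_rel×d = (9)·(-15) − (-4)·(12) = -87
since m = R²·97 − (-87)²:  R² = (7569 + 288) / 97 = 81
R = √81 = 9  ⇒  r_B = 9 − 2 = 7

rB=7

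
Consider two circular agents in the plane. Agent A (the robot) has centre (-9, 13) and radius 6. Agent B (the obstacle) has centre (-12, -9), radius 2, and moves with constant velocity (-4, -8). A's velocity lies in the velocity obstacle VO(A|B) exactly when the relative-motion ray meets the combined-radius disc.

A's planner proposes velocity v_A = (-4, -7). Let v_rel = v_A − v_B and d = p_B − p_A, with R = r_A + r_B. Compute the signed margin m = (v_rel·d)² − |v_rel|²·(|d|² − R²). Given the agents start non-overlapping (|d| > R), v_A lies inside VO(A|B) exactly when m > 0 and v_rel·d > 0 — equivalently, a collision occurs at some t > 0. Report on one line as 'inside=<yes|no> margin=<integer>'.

d = (-3, -22),  |d|² = 493;  R = 6+2 = 8,  c = 493−8² = 429
v_rel = (0, 1),  |v_rel|² = 1;  v_rel·d = (0)·(-3) + (1)·(-22) = -22
1·t² + 44·t + 429 = 0  ⇒  m = (-22)² − 1·429 = 55
m = 55 > 0,  v_rel·d = -22 < 0  ⇒  outside

inside=no margin=55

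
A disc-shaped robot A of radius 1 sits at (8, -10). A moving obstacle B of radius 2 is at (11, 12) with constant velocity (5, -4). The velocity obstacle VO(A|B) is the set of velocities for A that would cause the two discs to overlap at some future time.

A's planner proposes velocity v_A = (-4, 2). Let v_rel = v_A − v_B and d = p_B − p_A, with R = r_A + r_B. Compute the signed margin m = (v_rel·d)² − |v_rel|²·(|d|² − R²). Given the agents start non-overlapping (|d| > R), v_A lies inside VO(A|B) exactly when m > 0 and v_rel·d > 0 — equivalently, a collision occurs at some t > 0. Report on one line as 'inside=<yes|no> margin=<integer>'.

d = (3, 22),  |d|² = 493;  R = 1+2 = 3,  c = 493−3² = 484
v_rel = (-9, 6),  |v_rel|² = 117;  v_rel·d = (-9)·(3) + (6)·(22) = 105
117·t² − 210·t + 484 = 0  ⇒  m = 105² − 117·484 = -45603
m = -45603 < 0,  v_rel·d = 105 > 0  ⇒  outside

inside=no margin=-45603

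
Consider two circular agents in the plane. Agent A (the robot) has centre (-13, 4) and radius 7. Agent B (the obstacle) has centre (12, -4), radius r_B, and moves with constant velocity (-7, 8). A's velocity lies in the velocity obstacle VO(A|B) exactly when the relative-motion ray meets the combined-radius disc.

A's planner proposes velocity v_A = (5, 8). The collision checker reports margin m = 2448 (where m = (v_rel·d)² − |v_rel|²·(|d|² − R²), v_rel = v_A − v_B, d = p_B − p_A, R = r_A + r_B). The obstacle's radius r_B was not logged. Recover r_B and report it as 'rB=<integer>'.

m = 2448
d = (25, -8);  v_rel = (12, 0),  |v_rel|² = 144
v_rel×d = (12)·(-8) − (0)·(25) = -96
since m = R²·144 − (-96)²:  R² = (9216 + 2448) / 144 = 81
R = √81 = 9  ⇒  r_B = 9 − 7 = 2

rB=2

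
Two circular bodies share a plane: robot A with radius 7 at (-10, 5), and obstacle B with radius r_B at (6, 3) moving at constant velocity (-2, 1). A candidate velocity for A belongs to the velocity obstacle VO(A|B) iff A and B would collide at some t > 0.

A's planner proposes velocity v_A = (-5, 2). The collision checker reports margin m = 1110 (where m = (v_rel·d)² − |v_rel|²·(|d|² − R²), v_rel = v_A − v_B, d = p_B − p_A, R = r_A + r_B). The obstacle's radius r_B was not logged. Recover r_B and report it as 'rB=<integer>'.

m = 1110
d = (16, -2);  v_rel = (-3, 1),  |v_rel|² = 10
v_rel×d = (-3)·(-2) − (1)·(16) = -10
since m = R²·10 − (-10)²:  R² = (100 + 1110) / 10 = 121
R = √121 = 11  ⇒  r_B = 11 − 7 = 4

rB=4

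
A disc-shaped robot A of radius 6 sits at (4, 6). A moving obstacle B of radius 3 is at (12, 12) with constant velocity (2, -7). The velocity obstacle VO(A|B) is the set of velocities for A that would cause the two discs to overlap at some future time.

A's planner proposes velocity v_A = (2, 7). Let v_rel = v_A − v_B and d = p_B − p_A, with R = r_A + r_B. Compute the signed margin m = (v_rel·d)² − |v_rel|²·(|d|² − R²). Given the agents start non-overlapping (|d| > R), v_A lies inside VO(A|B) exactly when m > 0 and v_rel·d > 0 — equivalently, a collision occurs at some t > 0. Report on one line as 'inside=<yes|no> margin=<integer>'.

d = (8, 6),  |d|² = 100;  R = 6+3 = 9,  c = 100−9² = 19
v_rel = (0, 14),  |v_rel|² = 196;  v_rel·d = (0)·(8) + (14)·(6) = 84
196·t² − 168·t + 19 = 0  ⇒  m = 84² − 196·19 = 3332
m = 3332 > 0,  v_rel·d = 84 > 0  ⇒  inside

inside=yes margin=3332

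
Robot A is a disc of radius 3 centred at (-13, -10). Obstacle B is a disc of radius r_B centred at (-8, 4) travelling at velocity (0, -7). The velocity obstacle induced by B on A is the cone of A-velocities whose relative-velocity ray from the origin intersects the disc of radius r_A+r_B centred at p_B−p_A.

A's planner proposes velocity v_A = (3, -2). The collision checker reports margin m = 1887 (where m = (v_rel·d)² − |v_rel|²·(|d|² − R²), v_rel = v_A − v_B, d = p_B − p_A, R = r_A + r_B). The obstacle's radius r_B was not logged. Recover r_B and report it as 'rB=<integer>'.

m = 1887
d = (5, 14);  v_rel = (3, 5),  |v_rel|² = 34
v_rel×d = (3)·(14) − (5)·(5) = 17
since m = R²·34 − 17²:  R² = (289 + 1887) / 34 = 64
R = √64 = 8  ⇒  r_B = 8 − 3 = 5

rB=5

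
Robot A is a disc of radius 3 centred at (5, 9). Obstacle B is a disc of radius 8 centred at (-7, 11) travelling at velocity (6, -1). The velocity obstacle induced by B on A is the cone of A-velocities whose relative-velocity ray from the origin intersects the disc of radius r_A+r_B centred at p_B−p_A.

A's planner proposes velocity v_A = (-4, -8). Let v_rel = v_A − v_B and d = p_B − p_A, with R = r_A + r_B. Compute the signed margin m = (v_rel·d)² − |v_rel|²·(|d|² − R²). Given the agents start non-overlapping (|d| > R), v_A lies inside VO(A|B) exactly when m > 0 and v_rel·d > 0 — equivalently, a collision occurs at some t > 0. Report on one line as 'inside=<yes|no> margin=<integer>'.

d = (-12, 2),  |d|² = 148;  R = 3+8 = 11,  c = 148−11² = 27
v_rel = (-10, -7),  |v_rel|² = 149;  v_rel·d = (-10)·(-12) + (-7)·(2) = 106
149·t² − 212·t + 27 = 0  ⇒  m = 106² − 149·27 = 7213
m = 7213 > 0,  v_rel·d = 106 > 0  ⇒  inside

inside=yes margin=7213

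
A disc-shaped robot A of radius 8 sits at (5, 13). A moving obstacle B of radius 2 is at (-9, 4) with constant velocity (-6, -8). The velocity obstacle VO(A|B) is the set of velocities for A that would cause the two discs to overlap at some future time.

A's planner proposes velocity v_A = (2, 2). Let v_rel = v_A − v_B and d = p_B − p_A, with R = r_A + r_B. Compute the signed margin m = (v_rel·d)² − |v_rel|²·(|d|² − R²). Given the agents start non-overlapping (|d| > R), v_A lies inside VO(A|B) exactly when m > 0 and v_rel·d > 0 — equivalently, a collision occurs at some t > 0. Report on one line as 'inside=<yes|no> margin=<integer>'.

d = (-14, -9),  |d|² = 277;  R = 8+2 = 10,  c = 277−10² = 177
v_rel = (8, 10),  |v_rel|² = 164;  v_rel·d = (8)·(-14) + (10)·(-9) = -202
164·t² + 404·t + 177 = 0  ⇒  m = (-202)² − 164·177 = 11776
m = 11776 > 0,  v_rel·d = -202 < 0  ⇒  outside

inside=no margin=11776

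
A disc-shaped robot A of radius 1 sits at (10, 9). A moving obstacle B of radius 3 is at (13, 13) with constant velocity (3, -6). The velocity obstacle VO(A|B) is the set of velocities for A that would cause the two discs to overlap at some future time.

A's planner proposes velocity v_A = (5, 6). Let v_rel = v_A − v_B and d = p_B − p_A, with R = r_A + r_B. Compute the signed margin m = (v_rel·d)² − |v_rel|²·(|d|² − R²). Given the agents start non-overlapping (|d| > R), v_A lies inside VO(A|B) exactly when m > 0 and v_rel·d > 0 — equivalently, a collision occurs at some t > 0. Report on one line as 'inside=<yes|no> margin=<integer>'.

d = (3, 4),  |d|² = 25;  R = 1+3 = 4,  c = 25−4² = 9
v_rel = (2, 12),  |v_rel|² = 148;  v_rel·d = (2)·(3) + (12)·(4) = 54
148·t² − 108·t + 9 = 0  ⇒  m = 54² − 148·9 = 1584
m = 1584 > 0,  v_rel·d = 54 > 0  ⇒  inside

inside=yes margin=1584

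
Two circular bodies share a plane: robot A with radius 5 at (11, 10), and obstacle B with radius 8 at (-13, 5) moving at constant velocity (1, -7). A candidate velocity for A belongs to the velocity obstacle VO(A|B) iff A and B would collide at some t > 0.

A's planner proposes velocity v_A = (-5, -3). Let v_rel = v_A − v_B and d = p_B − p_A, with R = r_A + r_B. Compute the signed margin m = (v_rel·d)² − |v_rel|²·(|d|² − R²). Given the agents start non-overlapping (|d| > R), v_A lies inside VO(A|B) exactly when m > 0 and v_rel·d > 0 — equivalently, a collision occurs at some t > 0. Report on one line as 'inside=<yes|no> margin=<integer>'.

d = (-24, -5),  |d|² = 601;  R = 5+8 = 13,  c = 601−13² = 432
v_rel = (-6, 4),  |v_rel|² = 52;  v_rel·d = (-6)·(-24) + (4)·(-5) = 124
52·t² − 248·t + 432 = 0  ⇒  m = 124² − 52·432 = -7088
m = -7088 < 0,  v_rel·d = 124 > 0  ⇒  outside

inside=no margin=-7088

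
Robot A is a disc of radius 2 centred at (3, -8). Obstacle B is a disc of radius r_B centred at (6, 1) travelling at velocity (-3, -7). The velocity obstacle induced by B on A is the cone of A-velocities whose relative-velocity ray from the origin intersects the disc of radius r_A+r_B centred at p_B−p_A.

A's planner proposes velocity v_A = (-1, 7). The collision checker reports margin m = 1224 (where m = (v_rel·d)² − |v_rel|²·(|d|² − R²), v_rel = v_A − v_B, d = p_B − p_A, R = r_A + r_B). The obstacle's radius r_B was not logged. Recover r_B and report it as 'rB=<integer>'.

m = 1224
d = (3, 9);  v_rel = (2, 14),  |v_rel|² = 200
v_rel×d = (2)·(9) − (14)·(3) = -24
since m = R²·200 − (-24)²:  R² = (576 + 1224) / 200 = 9
R = √9 = 3  ⇒  r_B = 3 − 2 = 1

rB=1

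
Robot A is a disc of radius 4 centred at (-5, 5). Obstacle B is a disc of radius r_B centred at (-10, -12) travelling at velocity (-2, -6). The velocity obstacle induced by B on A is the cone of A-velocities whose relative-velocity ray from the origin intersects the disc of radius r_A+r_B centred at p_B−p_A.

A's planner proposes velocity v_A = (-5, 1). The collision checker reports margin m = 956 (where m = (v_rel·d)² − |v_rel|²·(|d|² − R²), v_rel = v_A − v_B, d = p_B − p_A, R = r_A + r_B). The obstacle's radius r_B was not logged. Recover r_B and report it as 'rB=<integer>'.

m = 956
d = (-5, -17);  v_rel = (-3, 7),  |v_rel|² = 58
v_rel×d = (-3)·(-17) − (7)·(-5) = 86
since m = R²·58 − 86²:  R² = (7396 + 956) / 58 = 144
R = √144 = 12  ⇒  r_B = 12 − 4 = 8

rB=8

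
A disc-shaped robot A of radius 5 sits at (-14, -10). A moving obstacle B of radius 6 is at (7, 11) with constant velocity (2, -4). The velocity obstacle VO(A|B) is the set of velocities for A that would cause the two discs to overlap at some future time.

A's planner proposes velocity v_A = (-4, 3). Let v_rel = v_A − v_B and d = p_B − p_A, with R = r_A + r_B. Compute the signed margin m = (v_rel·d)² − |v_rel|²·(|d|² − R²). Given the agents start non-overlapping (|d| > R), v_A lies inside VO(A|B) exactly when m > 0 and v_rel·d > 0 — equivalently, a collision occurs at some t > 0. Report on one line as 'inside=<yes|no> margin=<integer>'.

d = (21, 21),  |d|² = 882;  R = 5+6 = 11,  c = 882−11² = 761
v_rel = (-6, 7),  |v_rel|² = 85;  v_rel·d = (-6)·(21) + (7)·(21) = 21
85·t² − 42·t + 761 = 0  ⇒  m = 21² − 85·761 = -64244
m = -64244 < 0,  v_rel·d = 21 > 0  ⇒  outside

inside=no margin=-64244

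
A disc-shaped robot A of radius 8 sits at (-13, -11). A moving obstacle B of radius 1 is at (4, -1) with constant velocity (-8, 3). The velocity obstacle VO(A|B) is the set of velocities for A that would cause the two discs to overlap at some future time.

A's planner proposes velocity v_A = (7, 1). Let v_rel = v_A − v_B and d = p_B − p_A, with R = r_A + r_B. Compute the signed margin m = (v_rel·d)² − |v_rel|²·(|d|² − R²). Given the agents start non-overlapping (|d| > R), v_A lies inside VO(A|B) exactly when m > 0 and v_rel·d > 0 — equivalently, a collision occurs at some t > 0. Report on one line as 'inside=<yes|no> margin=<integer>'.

d = (17, 10),  |d|² = 389;  R = 8+1 = 9,  c = 389−9² = 308
v_rel = (15, -2),  |v_rel|² = 229;  v_rel·d = (15)·(17) + (-2)·(10) = 235
229·t² − 470·t + 308 = 0  ⇒  m = 235² − 229·308 = -15307
m = -15307 < 0,  v_rel·d = 235 > 0  ⇒  outside

inside=no margin=-15307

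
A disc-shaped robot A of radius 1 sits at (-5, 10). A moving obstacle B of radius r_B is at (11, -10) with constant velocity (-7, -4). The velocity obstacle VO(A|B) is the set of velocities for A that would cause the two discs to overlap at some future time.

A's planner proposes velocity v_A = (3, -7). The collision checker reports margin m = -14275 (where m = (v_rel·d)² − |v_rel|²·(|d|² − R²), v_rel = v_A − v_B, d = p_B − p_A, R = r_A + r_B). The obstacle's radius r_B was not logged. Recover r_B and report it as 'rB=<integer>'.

m = -14275
d = (16, -20);  v_rel = (10, -3),  |v_rel|² = 109
v_rel×d = (10)·(-20) − (-3)·(16) = -152
since m = R²·109 − (-152)²:  R² = (23104 + -14275) / 109 = 81
R = √81 = 9  ⇒  r_B = 9 − 1 = 8

rB=8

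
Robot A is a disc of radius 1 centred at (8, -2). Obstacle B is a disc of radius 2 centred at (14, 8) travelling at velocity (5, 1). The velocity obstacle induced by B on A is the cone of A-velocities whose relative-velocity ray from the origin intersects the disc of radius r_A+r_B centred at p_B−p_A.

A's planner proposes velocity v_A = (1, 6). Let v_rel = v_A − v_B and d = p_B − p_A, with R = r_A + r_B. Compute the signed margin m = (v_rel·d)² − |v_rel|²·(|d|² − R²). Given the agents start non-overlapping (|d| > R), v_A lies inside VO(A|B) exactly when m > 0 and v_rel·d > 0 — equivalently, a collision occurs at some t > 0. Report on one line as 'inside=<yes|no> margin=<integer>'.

d = (6, 10),  |d|² = 136;  R = 1+2 = 3,  c = 136−3² = 127
v_rel = (-4, 5),  |v_rel|² = 41;  v_rel·d = (-4)·(6) + (5)·(10) = 26
41·t² − 52·t + 127 = 0  ⇒  m = 26² − 41·127 = -4531
m = -4531 < 0,  v_rel·d = 26 > 0  ⇒  outside

inside=no margin=-4531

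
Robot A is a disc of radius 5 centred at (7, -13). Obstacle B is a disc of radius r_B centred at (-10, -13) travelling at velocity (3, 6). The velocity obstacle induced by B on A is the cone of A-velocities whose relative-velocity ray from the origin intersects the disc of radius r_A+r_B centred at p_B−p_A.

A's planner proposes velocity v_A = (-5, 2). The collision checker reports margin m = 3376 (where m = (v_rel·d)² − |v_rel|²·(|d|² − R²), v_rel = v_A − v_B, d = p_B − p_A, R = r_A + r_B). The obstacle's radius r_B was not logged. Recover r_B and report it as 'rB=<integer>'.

m = 3376
d = (-17, 0);  v_rel = (-8, -4),  |v_rel|² = 80
v_rel×d = (-8)·(0) − (-4)·(-17) = -68
since m = R²·80 − (-68)²:  R² = (4624 + 3376) / 80 = 100
R = √100 = 10  ⇒  r_B = 10 − 5 = 5

rB=5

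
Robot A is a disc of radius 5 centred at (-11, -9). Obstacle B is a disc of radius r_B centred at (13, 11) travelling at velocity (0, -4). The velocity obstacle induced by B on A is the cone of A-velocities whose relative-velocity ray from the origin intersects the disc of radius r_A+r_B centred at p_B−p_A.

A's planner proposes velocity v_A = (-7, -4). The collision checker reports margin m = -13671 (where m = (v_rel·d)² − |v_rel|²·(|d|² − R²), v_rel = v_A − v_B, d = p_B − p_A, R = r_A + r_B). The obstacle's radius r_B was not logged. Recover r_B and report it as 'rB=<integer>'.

m = -13671
d = (24, 20);  v_rel = (-7, 0),  |v_rel|² = 49
v_rel×d = (-7)·(20) − (0)·(24) = -140
since m = R²·49 − (-140)²:  R² = (19600 + -13671) / 49 = 121
R = √121 = 11  ⇒  r_B = 11 − 5 = 6

rB=6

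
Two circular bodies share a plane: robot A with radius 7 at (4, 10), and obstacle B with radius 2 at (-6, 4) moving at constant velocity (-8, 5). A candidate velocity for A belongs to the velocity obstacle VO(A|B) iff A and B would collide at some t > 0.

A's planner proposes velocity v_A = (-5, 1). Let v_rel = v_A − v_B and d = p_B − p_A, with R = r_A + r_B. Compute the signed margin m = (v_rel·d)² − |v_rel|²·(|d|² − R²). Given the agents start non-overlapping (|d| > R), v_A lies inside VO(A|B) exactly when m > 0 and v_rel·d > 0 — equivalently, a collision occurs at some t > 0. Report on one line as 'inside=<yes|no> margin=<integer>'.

d = (-10, -6),  |d|² = 136;  R = 7+2 = 9,  c = 136−9² = 55
v_rel = (3, -4),  |v_rel|² = 25;  v_rel·d = (3)·(-10) + (-4)·(-6) = -6
25·t² + 12·t + 55 = 0  ⇒  m = (-6)² − 25·55 = -1339
m = -1339 < 0,  v_rel·d = -6 < 0  ⇒  outside

inside=no margin=-1339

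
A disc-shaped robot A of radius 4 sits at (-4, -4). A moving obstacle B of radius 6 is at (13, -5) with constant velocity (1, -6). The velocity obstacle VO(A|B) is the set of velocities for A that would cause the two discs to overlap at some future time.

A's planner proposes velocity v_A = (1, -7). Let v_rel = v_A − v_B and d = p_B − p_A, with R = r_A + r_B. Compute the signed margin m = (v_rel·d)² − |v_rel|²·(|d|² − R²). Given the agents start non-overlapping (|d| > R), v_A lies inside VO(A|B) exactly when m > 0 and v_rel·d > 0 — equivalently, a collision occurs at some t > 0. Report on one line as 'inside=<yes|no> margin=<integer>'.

d = (17, -1),  |d|² = 290;  R = 4+6 = 10,  c = 290−10² = 190
v_rel = (0, -1),  |v_rel|² = 1;  v_rel·d = (0)·(17) + (-1)·(-1) = 1
1·t² − 2·t + 190 = 0  ⇒  m = 1² − 1·190 = -189
m = -189 < 0,  v_rel·d = 1 > 0  ⇒  outside

inside=no margin=-189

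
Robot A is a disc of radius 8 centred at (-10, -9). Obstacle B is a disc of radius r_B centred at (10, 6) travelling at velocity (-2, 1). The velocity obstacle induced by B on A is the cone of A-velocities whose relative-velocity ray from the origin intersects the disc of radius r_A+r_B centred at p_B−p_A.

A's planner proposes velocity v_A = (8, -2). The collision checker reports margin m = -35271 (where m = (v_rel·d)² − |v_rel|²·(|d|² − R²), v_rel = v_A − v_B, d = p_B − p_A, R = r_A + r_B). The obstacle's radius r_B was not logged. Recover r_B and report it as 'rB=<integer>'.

m = -35271
d = (20, 15);  v_rel = (10, -3),  |v_rel|² = 109
v_rel×d = (10)·(15) − (-3)·(20) = 210
since m = R²·109 − 210²:  R² = (44100 + -35271) / 109 = 81
R = √81 = 9  ⇒  r_B = 9 − 8 = 1

rB=1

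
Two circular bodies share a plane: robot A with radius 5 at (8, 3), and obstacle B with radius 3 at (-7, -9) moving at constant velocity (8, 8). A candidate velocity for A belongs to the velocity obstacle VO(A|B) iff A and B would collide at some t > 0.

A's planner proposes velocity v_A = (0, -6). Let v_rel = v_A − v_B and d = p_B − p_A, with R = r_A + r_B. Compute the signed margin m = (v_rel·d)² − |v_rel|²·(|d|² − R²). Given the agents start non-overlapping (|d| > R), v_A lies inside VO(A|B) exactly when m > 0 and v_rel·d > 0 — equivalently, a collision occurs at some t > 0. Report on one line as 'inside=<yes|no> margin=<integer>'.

d = (-15, -12),  |d|² = 369;  R = 5+3 = 8,  c = 369−8² = 305
v_rel = (-8, -14),  |v_rel|² = 260;  v_rel·d = (-8)·(-15) + (-14)·(-12) = 288
260·t² − 576·t + 305 = 0  ⇒  m = 288² − 260·305 = 3644
m = 3644 > 0,  v_rel·d = 288 > 0  ⇒  inside

inside=yes margin=3644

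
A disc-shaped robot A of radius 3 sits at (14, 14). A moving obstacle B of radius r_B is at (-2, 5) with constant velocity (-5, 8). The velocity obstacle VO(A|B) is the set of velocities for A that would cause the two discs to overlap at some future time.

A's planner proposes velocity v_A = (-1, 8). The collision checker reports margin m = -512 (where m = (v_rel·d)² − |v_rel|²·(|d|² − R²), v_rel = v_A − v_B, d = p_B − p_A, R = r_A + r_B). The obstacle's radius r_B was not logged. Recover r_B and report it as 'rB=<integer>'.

m = -512
d = (-16, -9);  v_rel = (4, 0),  |v_rel|² = 16
v_rel×d = (4)·(-9) − (0)·(-16) = -36
since m = R²·16 − (-36)²:  R² = (1296 + -512) / 16 = 49
R = √49 = 7  ⇒  r_B = 7 − 3 = 4

rB=4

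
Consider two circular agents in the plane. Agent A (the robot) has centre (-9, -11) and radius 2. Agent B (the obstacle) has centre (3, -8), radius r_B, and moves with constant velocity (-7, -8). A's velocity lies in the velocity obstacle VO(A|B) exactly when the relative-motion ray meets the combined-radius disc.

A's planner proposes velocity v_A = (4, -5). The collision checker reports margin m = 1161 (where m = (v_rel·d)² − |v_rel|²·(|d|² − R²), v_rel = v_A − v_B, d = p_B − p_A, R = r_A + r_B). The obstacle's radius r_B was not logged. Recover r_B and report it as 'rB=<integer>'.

m = 1161
d = (12, 3);  v_rel = (11, 3),  |v_rel|² = 130
v_rel×d = (11)·(3) − (3)·(12) = -3
since m = R²·130 − (-3)²:  R² = (9 + 1161) / 130 = 9
R = √9 = 3  ⇒  r_B = 3 − 2 = 1

rB=1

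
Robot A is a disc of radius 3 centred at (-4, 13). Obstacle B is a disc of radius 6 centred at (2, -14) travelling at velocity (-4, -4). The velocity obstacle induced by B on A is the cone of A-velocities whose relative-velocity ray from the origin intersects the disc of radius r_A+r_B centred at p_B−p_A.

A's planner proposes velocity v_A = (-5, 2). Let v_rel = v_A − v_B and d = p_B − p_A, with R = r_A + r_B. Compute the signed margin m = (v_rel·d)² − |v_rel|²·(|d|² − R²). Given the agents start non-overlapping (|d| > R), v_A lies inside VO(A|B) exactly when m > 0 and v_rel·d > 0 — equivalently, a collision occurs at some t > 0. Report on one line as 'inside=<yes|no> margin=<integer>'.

d = (6, -27),  |d|² = 765;  R = 3+6 = 9,  c = 765−9² = 684
v_rel = (-1, 6),  |v_rel|² = 37;  v_rel·d = (-1)·(6) + (6)·(-27) = -168
37·t² + 336·t + 684 = 0  ⇒  m = (-168)² − 37·684 = 2916
m = 2916 > 0,  v_rel·d = -168 < 0  ⇒  outside

inside=no margin=2916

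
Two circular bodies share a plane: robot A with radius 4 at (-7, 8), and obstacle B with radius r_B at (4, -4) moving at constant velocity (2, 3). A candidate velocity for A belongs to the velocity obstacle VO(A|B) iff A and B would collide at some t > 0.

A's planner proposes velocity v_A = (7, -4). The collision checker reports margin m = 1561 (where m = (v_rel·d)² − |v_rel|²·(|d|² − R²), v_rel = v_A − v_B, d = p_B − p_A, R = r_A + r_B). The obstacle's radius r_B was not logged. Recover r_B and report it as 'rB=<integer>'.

m = 1561
d = (11, -12);  v_rel = (5, -7),  |v_rel|² = 74
v_rel×d = (5)·(-12) − (-7)·(11) = 17
since m = R²·74 − 17²:  R² = (289 + 1561) / 74 = 25
R = √25 = 5  ⇒  r_B = 5 − 4 = 1

rB=1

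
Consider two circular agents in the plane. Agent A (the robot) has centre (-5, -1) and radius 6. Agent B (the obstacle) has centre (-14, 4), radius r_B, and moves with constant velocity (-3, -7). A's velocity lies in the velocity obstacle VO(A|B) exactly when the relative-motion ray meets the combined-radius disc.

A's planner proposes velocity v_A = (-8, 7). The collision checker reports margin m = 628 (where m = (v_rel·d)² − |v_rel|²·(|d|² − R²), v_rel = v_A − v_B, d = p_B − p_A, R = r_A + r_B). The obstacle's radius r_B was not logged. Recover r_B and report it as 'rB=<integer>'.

m = 628
d = (-9, 5);  v_rel = (-5, 14),  |v_rel|² = 221
v_rel×d = (-5)·(5) − (14)·(-9) = 101
since m = R²·221 − 101²:  R² = (10201 + 628) / 221 = 49
R = √49 = 7  ⇒  r_B = 7 − 6 = 1

rB=1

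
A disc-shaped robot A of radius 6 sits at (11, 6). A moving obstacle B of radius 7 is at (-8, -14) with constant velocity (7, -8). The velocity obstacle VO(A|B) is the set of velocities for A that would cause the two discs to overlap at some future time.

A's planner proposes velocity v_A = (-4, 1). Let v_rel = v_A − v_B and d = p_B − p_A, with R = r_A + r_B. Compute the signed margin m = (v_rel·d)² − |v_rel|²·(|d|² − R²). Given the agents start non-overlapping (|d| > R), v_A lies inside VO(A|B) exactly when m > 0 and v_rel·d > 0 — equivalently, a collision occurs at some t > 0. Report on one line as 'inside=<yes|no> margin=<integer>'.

d = (-19, -20),  |d|² = 761;  R = 6+7 = 13,  c = 761−13² = 592
v_rel = (-11, 9),  |v_rel|² = 202;  v_rel·d = (-11)·(-19) + (9)·(-20) = 29
202·t² − 58·t + 592 = 0  ⇒  m = 29² − 202·592 = -118743
m = -118743 < 0,  v_rel·d = 29 > 0  ⇒  outside

inside=no margin=-118743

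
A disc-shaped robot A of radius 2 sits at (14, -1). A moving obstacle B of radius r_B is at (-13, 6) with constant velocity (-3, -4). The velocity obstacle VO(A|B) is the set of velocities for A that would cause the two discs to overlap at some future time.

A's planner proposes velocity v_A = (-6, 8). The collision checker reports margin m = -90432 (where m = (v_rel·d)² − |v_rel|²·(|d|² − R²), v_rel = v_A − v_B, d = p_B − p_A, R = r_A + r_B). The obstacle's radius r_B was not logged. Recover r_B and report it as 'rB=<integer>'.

m = -90432
d = (-27, 7);  v_rel = (-3, 12),  |v_rel|² = 153
v_rel×d = (-3)·(7) − (12)·(-27) = 303
since m = R²·153 − 303²:  R² = (91809 + -90432) / 153 = 9
R = √9 = 3  ⇒  r_B = 3 − 2 = 1

rB=1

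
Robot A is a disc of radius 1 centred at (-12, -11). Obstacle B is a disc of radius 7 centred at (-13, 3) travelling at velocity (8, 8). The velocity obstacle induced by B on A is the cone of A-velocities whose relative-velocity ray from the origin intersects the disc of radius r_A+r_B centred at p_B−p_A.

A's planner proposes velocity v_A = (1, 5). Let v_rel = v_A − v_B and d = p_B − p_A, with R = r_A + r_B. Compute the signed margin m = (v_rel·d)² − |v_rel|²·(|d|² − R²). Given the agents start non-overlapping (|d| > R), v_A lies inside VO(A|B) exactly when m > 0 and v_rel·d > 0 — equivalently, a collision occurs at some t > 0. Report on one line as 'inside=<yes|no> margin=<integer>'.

d = (-1, 14),  |d|² = 197;  R = 1+7 = 8,  c = 197−8² = 133
v_rel = (-7, -3),  |v_rel|² = 58;  v_rel·d = (-7)·(-1) + (-3)·(14) = -35
58·t² + 70·t + 133 = 0  ⇒  m = (-35)² − 58·133 = -6489
m = -6489 < 0,  v_rel·d = -35 < 0  ⇒  outside

inside=no margin=-6489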